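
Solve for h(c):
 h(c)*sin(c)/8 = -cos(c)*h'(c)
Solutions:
 h(c) = C1*cos(c)^(1/8)


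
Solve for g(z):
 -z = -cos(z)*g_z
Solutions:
 g(z) = C1 + Integral(z/cos(z), z)


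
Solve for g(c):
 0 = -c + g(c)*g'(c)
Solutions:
 g(c) = -sqrt(C1 + c^2)
 g(c) = sqrt(C1 + c^2)


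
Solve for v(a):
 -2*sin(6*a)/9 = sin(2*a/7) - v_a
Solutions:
 v(a) = C1 - 7*cos(2*a/7)/2 - cos(6*a)/27


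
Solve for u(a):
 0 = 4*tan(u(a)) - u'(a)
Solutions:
 u(a) = pi - asin(C1*exp(4*a))
 u(a) = asin(C1*exp(4*a))


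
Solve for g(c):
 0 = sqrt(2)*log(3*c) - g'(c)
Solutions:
 g(c) = C1 + sqrt(2)*c*log(c) - sqrt(2)*c + sqrt(2)*c*log(3)


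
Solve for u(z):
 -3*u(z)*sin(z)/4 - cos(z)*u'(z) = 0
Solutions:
 u(z) = C1*cos(z)^(3/4)


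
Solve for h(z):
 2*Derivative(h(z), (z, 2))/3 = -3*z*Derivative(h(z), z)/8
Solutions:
 h(z) = C1 + C2*erf(3*sqrt(2)*z/8)


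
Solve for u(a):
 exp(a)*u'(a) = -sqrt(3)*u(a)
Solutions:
 u(a) = C1*exp(sqrt(3)*exp(-a))


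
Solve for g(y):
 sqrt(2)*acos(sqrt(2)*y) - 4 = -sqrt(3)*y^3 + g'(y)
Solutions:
 g(y) = C1 + sqrt(3)*y^4/4 - 4*y + sqrt(2)*(y*acos(sqrt(2)*y) - sqrt(2)*sqrt(1 - 2*y^2)/2)


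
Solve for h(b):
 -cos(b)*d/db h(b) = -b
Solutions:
 h(b) = C1 + Integral(b/cos(b), b)


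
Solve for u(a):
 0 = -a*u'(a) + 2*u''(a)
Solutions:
 u(a) = C1 + C2*erfi(a/2)


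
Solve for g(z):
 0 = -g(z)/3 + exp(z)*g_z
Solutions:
 g(z) = C1*exp(-exp(-z)/3)


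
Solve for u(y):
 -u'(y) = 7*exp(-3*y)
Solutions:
 u(y) = C1 + 7*exp(-3*y)/3


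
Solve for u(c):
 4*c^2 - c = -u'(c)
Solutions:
 u(c) = C1 - 4*c^3/3 + c^2/2


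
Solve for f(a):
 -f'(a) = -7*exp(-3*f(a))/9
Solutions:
 f(a) = log(C1 + 7*a/3)/3
 f(a) = log((-1 - sqrt(3)*I)*(C1 + 7*a/3)^(1/3)/2)
 f(a) = log((-1 + sqrt(3)*I)*(C1 + 7*a/3)^(1/3)/2)


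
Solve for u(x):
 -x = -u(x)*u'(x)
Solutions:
 u(x) = -sqrt(C1 + x^2)
 u(x) = sqrt(C1 + x^2)


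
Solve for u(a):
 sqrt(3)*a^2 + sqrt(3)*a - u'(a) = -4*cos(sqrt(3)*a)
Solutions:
 u(a) = C1 + sqrt(3)*a^3/3 + sqrt(3)*a^2/2 + 4*sqrt(3)*sin(sqrt(3)*a)/3


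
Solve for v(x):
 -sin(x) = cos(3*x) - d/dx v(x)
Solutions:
 v(x) = C1 + sin(3*x)/3 - cos(x)


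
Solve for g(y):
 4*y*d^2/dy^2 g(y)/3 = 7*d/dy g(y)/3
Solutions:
 g(y) = C1 + C2*y^(11/4)


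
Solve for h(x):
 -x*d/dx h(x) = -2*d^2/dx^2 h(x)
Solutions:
 h(x) = C1 + C2*erfi(x/2)


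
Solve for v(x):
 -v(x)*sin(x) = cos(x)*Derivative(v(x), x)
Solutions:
 v(x) = C1*cos(x)


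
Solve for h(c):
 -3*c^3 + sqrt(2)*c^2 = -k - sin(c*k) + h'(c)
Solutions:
 h(c) = C1 - 3*c^4/4 + sqrt(2)*c^3/3 + c*k - cos(c*k)/k


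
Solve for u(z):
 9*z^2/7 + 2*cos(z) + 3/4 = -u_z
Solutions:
 u(z) = C1 - 3*z^3/7 - 3*z/4 - 2*sin(z)


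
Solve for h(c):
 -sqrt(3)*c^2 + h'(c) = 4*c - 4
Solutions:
 h(c) = C1 + sqrt(3)*c^3/3 + 2*c^2 - 4*c


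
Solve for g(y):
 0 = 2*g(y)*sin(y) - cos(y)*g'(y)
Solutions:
 g(y) = C1/cos(y)^2


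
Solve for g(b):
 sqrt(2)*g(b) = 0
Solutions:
 g(b) = 0


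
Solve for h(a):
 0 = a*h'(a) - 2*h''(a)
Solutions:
 h(a) = C1 + C2*erfi(a/2)


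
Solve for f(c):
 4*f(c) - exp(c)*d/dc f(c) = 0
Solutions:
 f(c) = C1*exp(-4*exp(-c))


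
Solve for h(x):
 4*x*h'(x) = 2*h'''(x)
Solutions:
 h(x) = C1 + Integral(C2*airyai(2^(1/3)*x) + C3*airybi(2^(1/3)*x), x)


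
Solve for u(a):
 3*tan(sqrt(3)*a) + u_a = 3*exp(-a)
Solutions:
 u(a) = C1 - sqrt(3)*log(tan(sqrt(3)*a)^2 + 1)/2 - 3*exp(-a)


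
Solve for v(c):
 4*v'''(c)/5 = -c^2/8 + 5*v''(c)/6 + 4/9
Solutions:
 v(c) = C1 + C2*c + C3*exp(25*c/24) + c^4/80 + 6*c^3/125 - 1204*c^2/9375


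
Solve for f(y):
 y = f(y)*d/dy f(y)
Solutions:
 f(y) = -sqrt(C1 + y^2)
 f(y) = sqrt(C1 + y^2)


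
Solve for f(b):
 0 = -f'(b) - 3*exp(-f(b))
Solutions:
 f(b) = log(C1 - 3*b)


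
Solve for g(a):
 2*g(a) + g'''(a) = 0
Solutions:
 g(a) = C3*exp(-2^(1/3)*a) + (C1*sin(2^(1/3)*sqrt(3)*a/2) + C2*cos(2^(1/3)*sqrt(3)*a/2))*exp(2^(1/3)*a/2)


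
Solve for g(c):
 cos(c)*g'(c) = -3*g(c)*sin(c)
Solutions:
 g(c) = C1*cos(c)^3


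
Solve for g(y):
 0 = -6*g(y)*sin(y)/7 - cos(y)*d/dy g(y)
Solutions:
 g(y) = C1*cos(y)^(6/7)


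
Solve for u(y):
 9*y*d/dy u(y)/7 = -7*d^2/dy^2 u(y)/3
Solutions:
 u(y) = C1 + C2*erf(3*sqrt(6)*y/14)


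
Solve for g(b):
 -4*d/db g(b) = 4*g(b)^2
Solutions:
 g(b) = 1/(C1 + b)


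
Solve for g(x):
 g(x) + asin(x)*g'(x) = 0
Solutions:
 g(x) = C1*exp(-Integral(1/asin(x), x))


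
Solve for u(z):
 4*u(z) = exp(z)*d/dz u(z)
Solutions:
 u(z) = C1*exp(-4*exp(-z))


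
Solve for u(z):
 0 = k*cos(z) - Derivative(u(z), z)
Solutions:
 u(z) = C1 + k*sin(z)


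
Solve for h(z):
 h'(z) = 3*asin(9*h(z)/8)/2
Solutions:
 Integral(1/asin(9*_y/8), (_y, h(z))) = C1 + 3*z/2


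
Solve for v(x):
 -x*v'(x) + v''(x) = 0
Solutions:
 v(x) = C1 + C2*erfi(sqrt(2)*x/2)


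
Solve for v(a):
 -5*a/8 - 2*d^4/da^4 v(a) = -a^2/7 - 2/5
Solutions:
 v(a) = C1 + C2*a + C3*a^2 + C4*a^3 + a^6/5040 - a^5/384 + a^4/120


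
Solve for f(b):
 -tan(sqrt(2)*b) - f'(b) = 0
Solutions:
 f(b) = C1 + sqrt(2)*log(cos(sqrt(2)*b))/2


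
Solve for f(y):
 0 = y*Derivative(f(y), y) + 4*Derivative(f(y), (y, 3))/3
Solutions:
 f(y) = C1 + Integral(C2*airyai(-6^(1/3)*y/2) + C3*airybi(-6^(1/3)*y/2), y)


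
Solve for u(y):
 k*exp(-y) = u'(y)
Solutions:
 u(y) = C1 - k*exp(-y)


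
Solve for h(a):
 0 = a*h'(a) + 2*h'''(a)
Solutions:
 h(a) = C1 + Integral(C2*airyai(-2^(2/3)*a/2) + C3*airybi(-2^(2/3)*a/2), a)


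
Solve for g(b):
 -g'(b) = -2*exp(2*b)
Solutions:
 g(b) = C1 + exp(2*b)


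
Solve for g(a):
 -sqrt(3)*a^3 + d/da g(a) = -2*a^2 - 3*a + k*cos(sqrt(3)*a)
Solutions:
 g(a) = C1 + sqrt(3)*a^4/4 - 2*a^3/3 - 3*a^2/2 + sqrt(3)*k*sin(sqrt(3)*a)/3


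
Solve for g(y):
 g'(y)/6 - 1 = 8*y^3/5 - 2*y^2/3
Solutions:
 g(y) = C1 + 12*y^4/5 - 4*y^3/3 + 6*y


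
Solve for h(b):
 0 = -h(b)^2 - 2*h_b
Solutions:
 h(b) = 2/(C1 + b)


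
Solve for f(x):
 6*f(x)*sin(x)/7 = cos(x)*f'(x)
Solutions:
 f(x) = C1/cos(x)^(6/7)


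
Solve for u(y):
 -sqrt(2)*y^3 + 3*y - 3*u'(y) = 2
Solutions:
 u(y) = C1 - sqrt(2)*y^4/12 + y^2/2 - 2*y/3


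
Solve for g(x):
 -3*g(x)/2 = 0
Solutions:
 g(x) = 0


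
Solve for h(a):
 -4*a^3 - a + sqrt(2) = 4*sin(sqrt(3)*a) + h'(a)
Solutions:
 h(a) = C1 - a^4 - a^2/2 + sqrt(2)*a + 4*sqrt(3)*cos(sqrt(3)*a)/3


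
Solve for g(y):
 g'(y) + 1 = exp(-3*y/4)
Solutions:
 g(y) = C1 - y - 4*exp(-3*y/4)/3


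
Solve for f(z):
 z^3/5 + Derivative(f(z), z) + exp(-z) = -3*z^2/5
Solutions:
 f(z) = C1 - z^4/20 - z^3/5 + exp(-z)


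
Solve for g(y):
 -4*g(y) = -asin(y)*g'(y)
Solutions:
 g(y) = C1*exp(4*Integral(1/asin(y), y))


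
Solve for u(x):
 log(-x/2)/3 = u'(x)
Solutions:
 u(x) = C1 + x*log(-x)/3 + x*(-1 - log(2))/3


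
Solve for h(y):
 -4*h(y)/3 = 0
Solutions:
 h(y) = 0


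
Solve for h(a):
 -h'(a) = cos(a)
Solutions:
 h(a) = C1 - sin(a)


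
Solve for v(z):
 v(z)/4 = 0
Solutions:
 v(z) = 0


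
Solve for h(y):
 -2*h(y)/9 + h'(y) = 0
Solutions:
 h(y) = C1*exp(2*y/9)


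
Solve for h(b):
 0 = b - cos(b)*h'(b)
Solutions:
 h(b) = C1 + Integral(b/cos(b), b)


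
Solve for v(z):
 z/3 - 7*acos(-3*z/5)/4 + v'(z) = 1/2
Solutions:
 v(z) = C1 - z^2/6 + 7*z*acos(-3*z/5)/4 + z/2 + 7*sqrt(25 - 9*z^2)/12


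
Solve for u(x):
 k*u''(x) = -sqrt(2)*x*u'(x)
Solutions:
 u(x) = C1 + C2*sqrt(k)*erf(2^(3/4)*x*sqrt(1/k)/2)


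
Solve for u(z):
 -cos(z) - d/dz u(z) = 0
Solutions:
 u(z) = C1 - sin(z)


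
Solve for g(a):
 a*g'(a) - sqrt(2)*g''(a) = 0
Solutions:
 g(a) = C1 + C2*erfi(2^(1/4)*a/2)


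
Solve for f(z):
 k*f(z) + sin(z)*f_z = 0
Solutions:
 f(z) = C1*exp(k*(-log(cos(z) - 1) + log(cos(z) + 1))/2)


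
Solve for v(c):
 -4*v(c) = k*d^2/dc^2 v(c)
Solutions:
 v(c) = C1*exp(-2*c*sqrt(-1/k)) + C2*exp(2*c*sqrt(-1/k))


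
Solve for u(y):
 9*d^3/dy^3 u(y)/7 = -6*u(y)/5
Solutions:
 u(y) = C3*exp(-14^(1/3)*15^(2/3)*y/15) + (C1*sin(14^(1/3)*3^(1/6)*5^(2/3)*y/10) + C2*cos(14^(1/3)*3^(1/6)*5^(2/3)*y/10))*exp(14^(1/3)*15^(2/3)*y/30)


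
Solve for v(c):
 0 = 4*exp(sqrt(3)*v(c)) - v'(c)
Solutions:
 v(c) = sqrt(3)*(2*log(-1/(C1 + 4*c)) - log(3))/6


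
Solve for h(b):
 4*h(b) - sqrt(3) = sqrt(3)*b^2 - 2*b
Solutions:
 h(b) = sqrt(3)*b^2/4 - b/2 + sqrt(3)/4


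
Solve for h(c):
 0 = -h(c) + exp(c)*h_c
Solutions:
 h(c) = C1*exp(-exp(-c))


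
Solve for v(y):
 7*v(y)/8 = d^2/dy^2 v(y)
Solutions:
 v(y) = C1*exp(-sqrt(14)*y/4) + C2*exp(sqrt(14)*y/4)


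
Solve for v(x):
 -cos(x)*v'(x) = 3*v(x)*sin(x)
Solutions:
 v(x) = C1*cos(x)^3


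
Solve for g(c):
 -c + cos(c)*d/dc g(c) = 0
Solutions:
 g(c) = C1 + Integral(c/cos(c), c)


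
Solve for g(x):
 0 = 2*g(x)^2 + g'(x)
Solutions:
 g(x) = 1/(C1 + 2*x)


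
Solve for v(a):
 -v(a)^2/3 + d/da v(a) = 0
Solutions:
 v(a) = -3/(C1 + a)


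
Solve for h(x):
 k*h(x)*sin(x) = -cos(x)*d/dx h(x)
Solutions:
 h(x) = C1*exp(k*log(cos(x)))


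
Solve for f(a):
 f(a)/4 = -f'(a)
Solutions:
 f(a) = C1*exp(-a/4)


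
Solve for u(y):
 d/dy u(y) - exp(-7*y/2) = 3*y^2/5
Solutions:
 u(y) = C1 + y^3/5 - 2*exp(-7*y/2)/7


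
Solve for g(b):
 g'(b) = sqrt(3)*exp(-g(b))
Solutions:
 g(b) = log(C1 + sqrt(3)*b)


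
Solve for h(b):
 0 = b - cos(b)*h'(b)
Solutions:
 h(b) = C1 + Integral(b/cos(b), b)


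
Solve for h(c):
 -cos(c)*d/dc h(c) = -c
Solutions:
 h(c) = C1 + Integral(c/cos(c), c)


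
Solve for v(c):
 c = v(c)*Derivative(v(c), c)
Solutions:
 v(c) = -sqrt(C1 + c^2)
 v(c) = sqrt(C1 + c^2)


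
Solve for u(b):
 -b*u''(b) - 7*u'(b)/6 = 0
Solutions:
 u(b) = C1 + C2/b^(1/6)


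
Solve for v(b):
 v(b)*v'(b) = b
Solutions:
 v(b) = -sqrt(C1 + b^2)
 v(b) = sqrt(C1 + b^2)


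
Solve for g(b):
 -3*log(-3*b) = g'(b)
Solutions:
 g(b) = C1 - 3*b*log(-b) + 3*b*(1 - log(3))


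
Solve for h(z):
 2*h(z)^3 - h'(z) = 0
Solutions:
 h(z) = -sqrt(2)*sqrt(-1/(C1 + 2*z))/2
 h(z) = sqrt(2)*sqrt(-1/(C1 + 2*z))/2


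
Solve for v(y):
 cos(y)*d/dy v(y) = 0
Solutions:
 v(y) = C1


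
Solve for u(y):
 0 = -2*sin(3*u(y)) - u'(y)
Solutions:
 u(y) = -acos((-C1 - exp(12*y))/(C1 - exp(12*y)))/3 + 2*pi/3
 u(y) = acos((-C1 - exp(12*y))/(C1 - exp(12*y)))/3


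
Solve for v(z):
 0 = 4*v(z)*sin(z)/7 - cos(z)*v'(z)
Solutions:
 v(z) = C1/cos(z)^(4/7)


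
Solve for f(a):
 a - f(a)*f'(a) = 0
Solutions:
 f(a) = -sqrt(C1 + a^2)
 f(a) = sqrt(C1 + a^2)


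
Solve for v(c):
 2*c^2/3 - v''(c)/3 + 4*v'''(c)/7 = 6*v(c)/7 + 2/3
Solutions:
 v(c) = C1*exp(c*(-(108*sqrt(107034) + 35335)^(1/3) - 49/(108*sqrt(107034) + 35335)^(1/3) + 14)/72)*sin(sqrt(3)*c*(-(108*sqrt(107034) + 35335)^(1/3) + 49/(108*sqrt(107034) + 35335)^(1/3))/72) + C2*exp(c*(-(108*sqrt(107034) + 35335)^(1/3) - 49/(108*sqrt(107034) + 35335)^(1/3) + 14)/72)*cos(sqrt(3)*c*(-(108*sqrt(107034) + 35335)^(1/3) + 49/(108*sqrt(107034) + 35335)^(1/3))/72) + C3*exp(c*(49/(108*sqrt(107034) + 35335)^(1/3) + 7 + (108*sqrt(107034) + 35335)^(1/3))/36) + 7*c^2/9 - 112/81


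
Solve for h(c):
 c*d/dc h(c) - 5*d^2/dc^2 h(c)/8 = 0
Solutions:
 h(c) = C1 + C2*erfi(2*sqrt(5)*c/5)


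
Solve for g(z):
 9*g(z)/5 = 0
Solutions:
 g(z) = 0


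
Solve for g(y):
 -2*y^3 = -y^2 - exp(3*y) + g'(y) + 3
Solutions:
 g(y) = C1 - y^4/2 + y^3/3 - 3*y + exp(3*y)/3


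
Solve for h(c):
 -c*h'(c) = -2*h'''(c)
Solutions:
 h(c) = C1 + Integral(C2*airyai(2^(2/3)*c/2) + C3*airybi(2^(2/3)*c/2), c)


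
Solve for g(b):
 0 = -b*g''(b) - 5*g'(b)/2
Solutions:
 g(b) = C1 + C2/b^(3/2)


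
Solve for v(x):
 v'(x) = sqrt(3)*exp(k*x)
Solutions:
 v(x) = C1 + sqrt(3)*exp(k*x)/k


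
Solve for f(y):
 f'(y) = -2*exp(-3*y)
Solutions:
 f(y) = C1 + 2*exp(-3*y)/3


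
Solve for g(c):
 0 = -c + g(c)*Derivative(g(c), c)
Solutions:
 g(c) = -sqrt(C1 + c^2)
 g(c) = sqrt(C1 + c^2)


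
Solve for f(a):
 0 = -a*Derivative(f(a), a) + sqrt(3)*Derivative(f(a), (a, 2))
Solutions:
 f(a) = C1 + C2*erfi(sqrt(2)*3^(3/4)*a/6)


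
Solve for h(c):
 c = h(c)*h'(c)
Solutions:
 h(c) = -sqrt(C1 + c^2)
 h(c) = sqrt(C1 + c^2)


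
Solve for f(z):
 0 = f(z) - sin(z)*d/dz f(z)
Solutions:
 f(z) = C1*sqrt(cos(z) - 1)/sqrt(cos(z) + 1)


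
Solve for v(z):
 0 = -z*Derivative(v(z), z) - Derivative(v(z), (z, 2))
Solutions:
 v(z) = C1 + C2*erf(sqrt(2)*z/2)


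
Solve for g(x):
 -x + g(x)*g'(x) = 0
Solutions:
 g(x) = -sqrt(C1 + x^2)
 g(x) = sqrt(C1 + x^2)


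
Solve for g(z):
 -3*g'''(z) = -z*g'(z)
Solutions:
 g(z) = C1 + Integral(C2*airyai(3^(2/3)*z/3) + C3*airybi(3^(2/3)*z/3), z)


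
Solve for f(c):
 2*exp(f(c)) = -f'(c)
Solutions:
 f(c) = log(1/(C1 + 2*c))


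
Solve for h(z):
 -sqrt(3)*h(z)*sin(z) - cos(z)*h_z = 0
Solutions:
 h(z) = C1*cos(z)^(sqrt(3))


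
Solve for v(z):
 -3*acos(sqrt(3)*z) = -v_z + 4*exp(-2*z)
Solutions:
 v(z) = C1 + 3*z*acos(sqrt(3)*z) - sqrt(3)*sqrt(1 - 3*z^2) - 2*exp(-2*z)


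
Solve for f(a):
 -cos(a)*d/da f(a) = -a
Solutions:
 f(a) = C1 + Integral(a/cos(a), a)


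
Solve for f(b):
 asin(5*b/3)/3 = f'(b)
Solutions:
 f(b) = C1 + b*asin(5*b/3)/3 + sqrt(9 - 25*b^2)/15


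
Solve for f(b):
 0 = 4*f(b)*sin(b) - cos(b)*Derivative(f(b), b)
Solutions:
 f(b) = C1/cos(b)^4


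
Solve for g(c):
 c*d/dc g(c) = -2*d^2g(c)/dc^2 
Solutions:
 g(c) = C1 + C2*erf(c/2)


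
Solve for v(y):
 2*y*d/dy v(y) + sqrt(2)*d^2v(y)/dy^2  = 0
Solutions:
 v(y) = C1 + C2*erf(2^(3/4)*y/2)


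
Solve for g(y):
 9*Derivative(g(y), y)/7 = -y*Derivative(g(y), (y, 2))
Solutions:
 g(y) = C1 + C2/y^(2/7)


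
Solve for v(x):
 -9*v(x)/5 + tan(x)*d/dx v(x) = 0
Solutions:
 v(x) = C1*sin(x)^(9/5)


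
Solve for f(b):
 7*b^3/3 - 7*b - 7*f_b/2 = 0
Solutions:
 f(b) = C1 + b^4/6 - b^2


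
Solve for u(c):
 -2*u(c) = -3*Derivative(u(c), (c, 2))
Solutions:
 u(c) = C1*exp(-sqrt(6)*c/3) + C2*exp(sqrt(6)*c/3)


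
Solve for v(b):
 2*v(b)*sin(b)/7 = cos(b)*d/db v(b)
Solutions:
 v(b) = C1/cos(b)^(2/7)


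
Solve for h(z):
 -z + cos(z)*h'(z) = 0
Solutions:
 h(z) = C1 + Integral(z/cos(z), z)


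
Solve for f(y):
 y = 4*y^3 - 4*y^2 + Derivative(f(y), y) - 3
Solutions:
 f(y) = C1 - y^4 + 4*y^3/3 + y^2/2 + 3*y


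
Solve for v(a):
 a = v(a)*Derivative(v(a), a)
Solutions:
 v(a) = -sqrt(C1 + a^2)
 v(a) = sqrt(C1 + a^2)


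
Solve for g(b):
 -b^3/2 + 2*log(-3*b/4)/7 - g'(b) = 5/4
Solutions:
 g(b) = C1 - b^4/8 + 2*b*log(-b)/7 + b*(-43 - 16*log(2) + 8*log(3))/28


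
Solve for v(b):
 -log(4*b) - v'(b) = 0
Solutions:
 v(b) = C1 - b*log(b) - b*log(4) + b


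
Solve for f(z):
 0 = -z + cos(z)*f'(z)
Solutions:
 f(z) = C1 + Integral(z/cos(z), z)


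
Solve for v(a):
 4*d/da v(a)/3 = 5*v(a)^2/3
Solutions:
 v(a) = -4/(C1 + 5*a)


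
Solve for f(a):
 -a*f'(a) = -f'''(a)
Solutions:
 f(a) = C1 + Integral(C2*airyai(a) + C3*airybi(a), a)


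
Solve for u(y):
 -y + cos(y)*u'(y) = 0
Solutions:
 u(y) = C1 + Integral(y/cos(y), y)


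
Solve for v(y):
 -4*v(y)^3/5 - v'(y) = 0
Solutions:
 v(y) = -sqrt(10)*sqrt(-1/(C1 - 4*y))/2
 v(y) = sqrt(10)*sqrt(-1/(C1 - 4*y))/2


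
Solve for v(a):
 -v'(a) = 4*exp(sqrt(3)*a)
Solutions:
 v(a) = C1 - 4*sqrt(3)*exp(sqrt(3)*a)/3


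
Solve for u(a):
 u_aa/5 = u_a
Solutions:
 u(a) = C1 + C2*exp(5*a)


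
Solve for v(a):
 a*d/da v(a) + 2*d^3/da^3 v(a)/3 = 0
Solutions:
 v(a) = C1 + Integral(C2*airyai(-2^(2/3)*3^(1/3)*a/2) + C3*airybi(-2^(2/3)*3^(1/3)*a/2), a)


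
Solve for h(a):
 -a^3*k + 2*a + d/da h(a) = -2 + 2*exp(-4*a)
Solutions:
 h(a) = C1 + a^4*k/4 - a^2 - 2*a - exp(-4*a)/2


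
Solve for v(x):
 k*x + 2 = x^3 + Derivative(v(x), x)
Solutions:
 v(x) = C1 + k*x^2/2 - x^4/4 + 2*x


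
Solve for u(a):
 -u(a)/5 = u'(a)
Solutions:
 u(a) = C1*exp(-a/5)


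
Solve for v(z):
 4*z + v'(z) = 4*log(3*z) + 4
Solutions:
 v(z) = C1 - 2*z^2 + 4*z*log(z) + z*log(81)


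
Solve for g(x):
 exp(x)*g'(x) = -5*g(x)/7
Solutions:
 g(x) = C1*exp(5*exp(-x)/7)


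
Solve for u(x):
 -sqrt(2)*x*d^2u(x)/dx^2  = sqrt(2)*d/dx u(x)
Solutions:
 u(x) = C1 + C2*log(x)


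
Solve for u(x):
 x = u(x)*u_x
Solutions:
 u(x) = -sqrt(C1 + x^2)
 u(x) = sqrt(C1 + x^2)


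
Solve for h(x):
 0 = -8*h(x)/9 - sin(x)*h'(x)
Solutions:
 h(x) = C1*(cos(x) + 1)^(4/9)/(cos(x) - 1)^(4/9)


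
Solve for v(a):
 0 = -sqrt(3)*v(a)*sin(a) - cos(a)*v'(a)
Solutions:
 v(a) = C1*cos(a)^(sqrt(3))


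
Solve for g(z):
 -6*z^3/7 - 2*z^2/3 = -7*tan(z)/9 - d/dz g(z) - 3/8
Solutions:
 g(z) = C1 + 3*z^4/14 + 2*z^3/9 - 3*z/8 + 7*log(cos(z))/9


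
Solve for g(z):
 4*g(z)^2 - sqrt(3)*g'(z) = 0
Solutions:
 g(z) = -3/(C1 + 4*sqrt(3)*z)


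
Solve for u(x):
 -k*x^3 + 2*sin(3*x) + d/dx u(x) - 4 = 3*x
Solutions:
 u(x) = C1 + k*x^4/4 + 3*x^2/2 + 4*x + 2*cos(3*x)/3


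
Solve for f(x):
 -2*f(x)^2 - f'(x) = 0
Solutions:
 f(x) = 1/(C1 + 2*x)


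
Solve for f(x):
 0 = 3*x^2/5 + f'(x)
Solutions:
 f(x) = C1 - x^3/5


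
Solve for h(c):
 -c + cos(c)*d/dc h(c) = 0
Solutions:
 h(c) = C1 + Integral(c/cos(c), c)


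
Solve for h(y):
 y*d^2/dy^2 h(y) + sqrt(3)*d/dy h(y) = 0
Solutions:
 h(y) = C1 + C2*y^(1 - sqrt(3))


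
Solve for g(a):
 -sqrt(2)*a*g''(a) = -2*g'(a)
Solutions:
 g(a) = C1 + C2*a^(1 + sqrt(2))


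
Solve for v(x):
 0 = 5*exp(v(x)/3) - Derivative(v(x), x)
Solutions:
 v(x) = 3*log(-1/(C1 + 5*x)) + 3*log(3)


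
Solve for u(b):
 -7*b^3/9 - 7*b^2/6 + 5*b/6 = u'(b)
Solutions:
 u(b) = C1 - 7*b^4/36 - 7*b^3/18 + 5*b^2/12


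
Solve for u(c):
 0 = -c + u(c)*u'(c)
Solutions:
 u(c) = -sqrt(C1 + c^2)
 u(c) = sqrt(C1 + c^2)


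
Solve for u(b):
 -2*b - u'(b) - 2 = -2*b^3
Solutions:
 u(b) = C1 + b^4/2 - b^2 - 2*b


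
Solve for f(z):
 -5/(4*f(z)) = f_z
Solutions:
 f(z) = -sqrt(C1 - 10*z)/2
 f(z) = sqrt(C1 - 10*z)/2


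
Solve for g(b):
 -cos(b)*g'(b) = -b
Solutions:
 g(b) = C1 + Integral(b/cos(b), b)


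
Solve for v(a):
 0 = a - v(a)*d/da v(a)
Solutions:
 v(a) = -sqrt(C1 + a^2)
 v(a) = sqrt(C1 + a^2)


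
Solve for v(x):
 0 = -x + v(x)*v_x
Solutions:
 v(x) = -sqrt(C1 + x^2)
 v(x) = sqrt(C1 + x^2)


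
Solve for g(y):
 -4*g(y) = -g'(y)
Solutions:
 g(y) = C1*exp(4*y)


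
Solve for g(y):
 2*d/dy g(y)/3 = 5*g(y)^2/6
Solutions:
 g(y) = -4/(C1 + 5*y)


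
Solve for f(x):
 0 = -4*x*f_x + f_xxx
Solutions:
 f(x) = C1 + Integral(C2*airyai(2^(2/3)*x) + C3*airybi(2^(2/3)*x), x)


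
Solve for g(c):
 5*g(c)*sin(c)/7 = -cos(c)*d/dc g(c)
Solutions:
 g(c) = C1*cos(c)^(5/7)


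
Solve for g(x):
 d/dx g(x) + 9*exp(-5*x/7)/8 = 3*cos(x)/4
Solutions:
 g(x) = C1 + 3*sin(x)/4 + 63*exp(-5*x/7)/40


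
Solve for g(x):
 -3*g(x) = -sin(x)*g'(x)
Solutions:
 g(x) = C1*(cos(x) - 1)^(3/2)/(cos(x) + 1)^(3/2)


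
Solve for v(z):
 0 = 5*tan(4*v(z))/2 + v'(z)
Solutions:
 v(z) = -asin(C1*exp(-10*z))/4 + pi/4
 v(z) = asin(C1*exp(-10*z))/4


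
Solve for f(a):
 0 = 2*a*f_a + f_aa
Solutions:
 f(a) = C1 + C2*erf(a)


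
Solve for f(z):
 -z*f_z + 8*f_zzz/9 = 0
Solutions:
 f(z) = C1 + Integral(C2*airyai(3^(2/3)*z/2) + C3*airybi(3^(2/3)*z/2), z)


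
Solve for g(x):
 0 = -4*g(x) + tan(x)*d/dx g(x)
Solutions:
 g(x) = C1*sin(x)^4


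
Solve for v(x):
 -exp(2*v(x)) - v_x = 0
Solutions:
 v(x) = log(-sqrt(-1/(C1 - x))) - log(2)/2
 v(x) = log(-1/(C1 - x))/2 - log(2)/2


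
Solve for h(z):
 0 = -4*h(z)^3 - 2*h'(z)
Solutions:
 h(z) = -sqrt(2)*sqrt(-1/(C1 - 2*z))/2
 h(z) = sqrt(2)*sqrt(-1/(C1 - 2*z))/2


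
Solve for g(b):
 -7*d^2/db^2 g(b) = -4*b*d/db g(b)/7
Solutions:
 g(b) = C1 + C2*erfi(sqrt(2)*b/7)


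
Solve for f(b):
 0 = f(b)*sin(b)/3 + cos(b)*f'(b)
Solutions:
 f(b) = C1*cos(b)^(1/3)


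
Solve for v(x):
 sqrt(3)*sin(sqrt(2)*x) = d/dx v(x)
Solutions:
 v(x) = C1 - sqrt(6)*cos(sqrt(2)*x)/2


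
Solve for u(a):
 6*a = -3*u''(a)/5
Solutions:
 u(a) = C1 + C2*a - 5*a^3/3


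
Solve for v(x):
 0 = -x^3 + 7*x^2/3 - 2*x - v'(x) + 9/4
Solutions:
 v(x) = C1 - x^4/4 + 7*x^3/9 - x^2 + 9*x/4


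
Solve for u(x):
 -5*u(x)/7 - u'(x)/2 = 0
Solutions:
 u(x) = C1*exp(-10*x/7)


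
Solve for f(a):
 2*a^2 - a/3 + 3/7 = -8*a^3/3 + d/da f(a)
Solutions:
 f(a) = C1 + 2*a^4/3 + 2*a^3/3 - a^2/6 + 3*a/7


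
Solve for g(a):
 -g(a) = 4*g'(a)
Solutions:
 g(a) = C1*exp(-a/4)


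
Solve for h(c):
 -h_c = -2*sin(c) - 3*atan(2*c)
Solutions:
 h(c) = C1 + 3*c*atan(2*c) - 3*log(4*c^2 + 1)/4 - 2*cos(c)


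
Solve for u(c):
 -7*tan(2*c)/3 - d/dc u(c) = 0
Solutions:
 u(c) = C1 + 7*log(cos(2*c))/6


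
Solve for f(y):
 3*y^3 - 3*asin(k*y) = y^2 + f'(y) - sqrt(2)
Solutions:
 f(y) = C1 + 3*y^4/4 - y^3/3 + sqrt(2)*y - 3*Piecewise((y*asin(k*y) + sqrt(-k^2*y^2 + 1)/k, Ne(k, 0)), (0, True))


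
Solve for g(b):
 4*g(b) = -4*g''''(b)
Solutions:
 g(b) = (C1*sin(sqrt(2)*b/2) + C2*cos(sqrt(2)*b/2))*exp(-sqrt(2)*b/2) + (C3*sin(sqrt(2)*b/2) + C4*cos(sqrt(2)*b/2))*exp(sqrt(2)*b/2)


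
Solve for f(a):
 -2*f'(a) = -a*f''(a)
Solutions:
 f(a) = C1 + C2*a^3


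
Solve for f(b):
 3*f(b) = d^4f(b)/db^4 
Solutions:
 f(b) = C1*exp(-3^(1/4)*b) + C2*exp(3^(1/4)*b) + C3*sin(3^(1/4)*b) + C4*cos(3^(1/4)*b)


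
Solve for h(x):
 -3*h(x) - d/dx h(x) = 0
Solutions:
 h(x) = C1*exp(-3*x)


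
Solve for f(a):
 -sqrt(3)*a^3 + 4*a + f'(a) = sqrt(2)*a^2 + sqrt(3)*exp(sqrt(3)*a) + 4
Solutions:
 f(a) = C1 + sqrt(3)*a^4/4 + sqrt(2)*a^3/3 - 2*a^2 + 4*a + exp(sqrt(3)*a)


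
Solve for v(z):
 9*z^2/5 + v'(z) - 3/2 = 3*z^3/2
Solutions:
 v(z) = C1 + 3*z^4/8 - 3*z^3/5 + 3*z/2


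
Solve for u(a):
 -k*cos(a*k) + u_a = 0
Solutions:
 u(a) = C1 + sin(a*k)


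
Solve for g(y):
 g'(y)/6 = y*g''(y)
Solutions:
 g(y) = C1 + C2*y^(7/6)


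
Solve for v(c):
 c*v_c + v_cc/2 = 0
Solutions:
 v(c) = C1 + C2*erf(c)


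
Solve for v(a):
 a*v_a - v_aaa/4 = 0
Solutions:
 v(a) = C1 + Integral(C2*airyai(2^(2/3)*a) + C3*airybi(2^(2/3)*a), a)


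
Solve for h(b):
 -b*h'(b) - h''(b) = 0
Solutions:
 h(b) = C1 + C2*erf(sqrt(2)*b/2)


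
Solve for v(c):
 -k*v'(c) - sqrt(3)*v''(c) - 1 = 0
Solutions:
 v(c) = C1 + C2*exp(-sqrt(3)*c*k/3) - c/k


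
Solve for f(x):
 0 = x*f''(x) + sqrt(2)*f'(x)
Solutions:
 f(x) = C1 + C2*x^(1 - sqrt(2))


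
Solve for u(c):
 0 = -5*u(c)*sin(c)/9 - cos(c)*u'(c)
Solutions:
 u(c) = C1*cos(c)^(5/9)


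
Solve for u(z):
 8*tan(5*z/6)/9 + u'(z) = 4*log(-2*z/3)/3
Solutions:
 u(z) = C1 + 4*z*log(-z)/3 - 4*z*log(3)/3 - 4*z/3 + 4*z*log(2)/3 + 16*log(cos(5*z/6))/15


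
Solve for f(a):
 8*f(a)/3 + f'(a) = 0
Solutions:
 f(a) = C1*exp(-8*a/3)


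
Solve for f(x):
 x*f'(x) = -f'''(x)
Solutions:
 f(x) = C1 + Integral(C2*airyai(-x) + C3*airybi(-x), x)


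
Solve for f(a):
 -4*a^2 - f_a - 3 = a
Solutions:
 f(a) = C1 - 4*a^3/3 - a^2/2 - 3*a


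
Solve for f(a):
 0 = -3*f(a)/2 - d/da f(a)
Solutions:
 f(a) = C1*exp(-3*a/2)


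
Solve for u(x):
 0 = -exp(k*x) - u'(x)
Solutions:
 u(x) = C1 - exp(k*x)/k


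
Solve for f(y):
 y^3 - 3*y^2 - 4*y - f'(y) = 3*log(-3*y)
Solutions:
 f(y) = C1 + y^4/4 - y^3 - 2*y^2 - 3*y*log(-y) + 3*y*(1 - log(3))


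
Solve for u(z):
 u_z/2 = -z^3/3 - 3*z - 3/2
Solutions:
 u(z) = C1 - z^4/6 - 3*z^2 - 3*z


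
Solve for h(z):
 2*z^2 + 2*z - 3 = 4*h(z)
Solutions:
 h(z) = z^2/2 + z/2 - 3/4


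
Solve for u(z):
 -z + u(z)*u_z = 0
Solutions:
 u(z) = -sqrt(C1 + z^2)
 u(z) = sqrt(C1 + z^2)


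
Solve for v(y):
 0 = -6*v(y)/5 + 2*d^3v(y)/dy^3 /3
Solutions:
 v(y) = C3*exp(15^(2/3)*y/5) + (C1*sin(3*3^(1/6)*5^(2/3)*y/10) + C2*cos(3*3^(1/6)*5^(2/3)*y/10))*exp(-15^(2/3)*y/10)


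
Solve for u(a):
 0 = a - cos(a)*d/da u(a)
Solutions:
 u(a) = C1 + Integral(a/cos(a), a)


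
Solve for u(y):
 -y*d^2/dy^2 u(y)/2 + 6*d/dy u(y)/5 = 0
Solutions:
 u(y) = C1 + C2*y^(17/5)


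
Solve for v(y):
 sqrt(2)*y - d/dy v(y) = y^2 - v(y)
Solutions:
 v(y) = C1*exp(y) + y^2 - sqrt(2)*y + 2*y - sqrt(2) + 2


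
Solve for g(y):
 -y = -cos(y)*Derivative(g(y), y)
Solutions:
 g(y) = C1 + Integral(y/cos(y), y)


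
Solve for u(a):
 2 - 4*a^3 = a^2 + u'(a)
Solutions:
 u(a) = C1 - a^4 - a^3/3 + 2*a


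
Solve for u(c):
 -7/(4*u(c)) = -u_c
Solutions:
 u(c) = -sqrt(C1 + 14*c)/2
 u(c) = sqrt(C1 + 14*c)/2


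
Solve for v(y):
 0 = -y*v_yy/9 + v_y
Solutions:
 v(y) = C1 + C2*y^10


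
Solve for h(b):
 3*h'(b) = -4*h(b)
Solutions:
 h(b) = C1*exp(-4*b/3)


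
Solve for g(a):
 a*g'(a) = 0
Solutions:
 g(a) = C1


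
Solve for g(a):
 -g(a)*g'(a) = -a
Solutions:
 g(a) = -sqrt(C1 + a^2)
 g(a) = sqrt(C1 + a^2)


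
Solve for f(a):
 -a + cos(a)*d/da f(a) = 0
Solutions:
 f(a) = C1 + Integral(a/cos(a), a)


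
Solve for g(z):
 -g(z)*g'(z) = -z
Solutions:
 g(z) = -sqrt(C1 + z^2)
 g(z) = sqrt(C1 + z^2)


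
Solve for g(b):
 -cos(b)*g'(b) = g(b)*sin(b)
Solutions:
 g(b) = C1*cos(b)


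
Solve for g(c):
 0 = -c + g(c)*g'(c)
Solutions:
 g(c) = -sqrt(C1 + c^2)
 g(c) = sqrt(C1 + c^2)


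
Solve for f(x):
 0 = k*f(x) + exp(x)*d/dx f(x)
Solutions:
 f(x) = C1*exp(k*exp(-x))


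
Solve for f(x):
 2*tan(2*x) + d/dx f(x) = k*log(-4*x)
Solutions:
 f(x) = C1 + k*x*(log(-x) - 1) + 2*k*x*log(2) + log(cos(2*x))


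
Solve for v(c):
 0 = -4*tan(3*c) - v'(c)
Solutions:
 v(c) = C1 + 4*log(cos(3*c))/3


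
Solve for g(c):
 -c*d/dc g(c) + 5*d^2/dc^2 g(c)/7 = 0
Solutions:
 g(c) = C1 + C2*erfi(sqrt(70)*c/10)


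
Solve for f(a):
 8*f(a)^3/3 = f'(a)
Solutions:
 f(a) = -sqrt(6)*sqrt(-1/(C1 + 8*a))/2
 f(a) = sqrt(6)*sqrt(-1/(C1 + 8*a))/2


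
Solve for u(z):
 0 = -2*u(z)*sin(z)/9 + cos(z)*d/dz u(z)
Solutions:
 u(z) = C1/cos(z)^(2/9)


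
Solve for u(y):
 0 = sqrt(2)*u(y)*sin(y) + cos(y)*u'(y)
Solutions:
 u(y) = C1*cos(y)^(sqrt(2))


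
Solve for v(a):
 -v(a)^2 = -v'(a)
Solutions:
 v(a) = -1/(C1 + a)


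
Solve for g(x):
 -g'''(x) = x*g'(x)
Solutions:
 g(x) = C1 + Integral(C2*airyai(-x) + C3*airybi(-x), x)


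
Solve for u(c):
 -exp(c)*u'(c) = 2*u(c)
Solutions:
 u(c) = C1*exp(2*exp(-c))


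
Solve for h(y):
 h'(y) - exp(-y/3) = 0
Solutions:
 h(y) = C1 - 3*exp(-y/3)


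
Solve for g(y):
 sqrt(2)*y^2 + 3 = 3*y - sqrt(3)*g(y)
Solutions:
 g(y) = -sqrt(6)*y^2/3 + sqrt(3)*y - sqrt(3)


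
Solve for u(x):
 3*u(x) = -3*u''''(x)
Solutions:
 u(x) = (C1*sin(sqrt(2)*x/2) + C2*cos(sqrt(2)*x/2))*exp(-sqrt(2)*x/2) + (C3*sin(sqrt(2)*x/2) + C4*cos(sqrt(2)*x/2))*exp(sqrt(2)*x/2)


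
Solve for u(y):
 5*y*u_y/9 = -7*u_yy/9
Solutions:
 u(y) = C1 + C2*erf(sqrt(70)*y/14)


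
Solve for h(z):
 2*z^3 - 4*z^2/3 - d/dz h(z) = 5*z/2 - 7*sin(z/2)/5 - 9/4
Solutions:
 h(z) = C1 + z^4/2 - 4*z^3/9 - 5*z^2/4 + 9*z/4 - 14*cos(z/2)/5


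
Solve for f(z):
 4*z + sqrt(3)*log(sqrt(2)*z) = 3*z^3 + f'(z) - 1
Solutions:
 f(z) = C1 - 3*z^4/4 + 2*z^2 + sqrt(3)*z*log(z) - sqrt(3)*z + sqrt(3)*z*log(2)/2 + z


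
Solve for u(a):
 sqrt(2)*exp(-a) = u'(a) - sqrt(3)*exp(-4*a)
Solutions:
 u(a) = C1 - sqrt(2)*exp(-a) - sqrt(3)*exp(-4*a)/4


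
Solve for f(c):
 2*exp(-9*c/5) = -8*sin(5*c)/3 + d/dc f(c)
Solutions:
 f(c) = C1 - 8*cos(5*c)/15 - 10*exp(-9*c/5)/9


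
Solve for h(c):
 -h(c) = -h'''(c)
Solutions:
 h(c) = C3*exp(c) + (C1*sin(sqrt(3)*c/2) + C2*cos(sqrt(3)*c/2))*exp(-c/2)


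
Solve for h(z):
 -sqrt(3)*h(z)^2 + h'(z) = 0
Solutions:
 h(z) = -1/(C1 + sqrt(3)*z)


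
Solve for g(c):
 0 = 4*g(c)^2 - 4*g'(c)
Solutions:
 g(c) = -1/(C1 + c)


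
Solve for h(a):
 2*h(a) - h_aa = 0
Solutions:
 h(a) = C1*exp(-sqrt(2)*a) + C2*exp(sqrt(2)*a)


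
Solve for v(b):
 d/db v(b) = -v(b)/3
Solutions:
 v(b) = C1*exp(-b/3)


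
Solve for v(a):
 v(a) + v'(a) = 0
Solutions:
 v(a) = C1*exp(-a)


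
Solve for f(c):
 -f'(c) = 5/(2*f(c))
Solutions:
 f(c) = -sqrt(C1 - 5*c)
 f(c) = sqrt(C1 - 5*c)


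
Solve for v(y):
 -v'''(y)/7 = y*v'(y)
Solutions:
 v(y) = C1 + Integral(C2*airyai(-7^(1/3)*y) + C3*airybi(-7^(1/3)*y), y)


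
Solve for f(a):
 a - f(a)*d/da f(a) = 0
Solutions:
 f(a) = -sqrt(C1 + a^2)
 f(a) = sqrt(C1 + a^2)


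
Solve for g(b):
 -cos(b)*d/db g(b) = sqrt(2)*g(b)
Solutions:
 g(b) = C1*(sin(b) - 1)^(sqrt(2)/2)/(sin(b) + 1)^(sqrt(2)/2)


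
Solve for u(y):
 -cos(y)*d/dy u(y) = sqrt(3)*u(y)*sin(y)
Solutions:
 u(y) = C1*cos(y)^(sqrt(3))


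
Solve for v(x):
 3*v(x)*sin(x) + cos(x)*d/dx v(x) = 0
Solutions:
 v(x) = C1*cos(x)^3


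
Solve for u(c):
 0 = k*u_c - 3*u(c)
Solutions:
 u(c) = C1*exp(3*c/k)


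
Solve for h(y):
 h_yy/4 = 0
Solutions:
 h(y) = C1 + C2*y


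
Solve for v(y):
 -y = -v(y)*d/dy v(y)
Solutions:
 v(y) = -sqrt(C1 + y^2)
 v(y) = sqrt(C1 + y^2)


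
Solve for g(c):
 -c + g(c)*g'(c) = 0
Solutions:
 g(c) = -sqrt(C1 + c^2)
 g(c) = sqrt(C1 + c^2)


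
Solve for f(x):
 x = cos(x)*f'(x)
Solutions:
 f(x) = C1 + Integral(x/cos(x), x)


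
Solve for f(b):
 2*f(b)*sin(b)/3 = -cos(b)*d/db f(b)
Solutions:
 f(b) = C1*cos(b)^(2/3)


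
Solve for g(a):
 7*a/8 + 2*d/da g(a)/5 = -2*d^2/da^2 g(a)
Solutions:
 g(a) = C1 + C2*exp(-a/5) - 35*a^2/32 + 175*a/16


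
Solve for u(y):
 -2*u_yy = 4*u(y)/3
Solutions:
 u(y) = C1*sin(sqrt(6)*y/3) + C2*cos(sqrt(6)*y/3)


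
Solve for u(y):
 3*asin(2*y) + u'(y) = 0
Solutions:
 u(y) = C1 - 3*y*asin(2*y) - 3*sqrt(1 - 4*y^2)/2


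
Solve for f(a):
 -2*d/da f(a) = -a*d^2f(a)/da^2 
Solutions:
 f(a) = C1 + C2*a^3


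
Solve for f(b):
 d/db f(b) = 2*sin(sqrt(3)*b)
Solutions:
 f(b) = C1 - 2*sqrt(3)*cos(sqrt(3)*b)/3


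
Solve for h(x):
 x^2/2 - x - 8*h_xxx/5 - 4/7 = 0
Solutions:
 h(x) = C1 + C2*x + C3*x^2 + x^5/192 - 5*x^4/192 - 5*x^3/84


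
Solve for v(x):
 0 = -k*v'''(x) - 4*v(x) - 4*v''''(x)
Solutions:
 v(x) = C1*exp(x*(-3*k - sqrt(3)*sqrt(3*k^2 + 16*6^(1/3)*(9*k^2 + sqrt(3)*sqrt(27*k^4 - 65536))^(1/3) + 512*6^(2/3)/(9*k^2 + sqrt(3)*sqrt(27*k^4 - 65536))^(1/3)) + sqrt(6)*sqrt(3*sqrt(3)*k^3/sqrt(3*k^2 + 16*6^(1/3)*(9*k^2 + sqrt(3)*sqrt(27*k^4 - 65536))^(1/3) + 512*6^(2/3)/(9*k^2 + sqrt(3)*sqrt(27*k^4 - 65536))^(1/3)) + 3*k^2 - 8*6^(1/3)*(9*k^2 + sqrt(3)*sqrt(27*k^4 - 65536))^(1/3) - 256*6^(2/3)/(9*k^2 + sqrt(3)*sqrt(27*k^4 - 65536))^(1/3)))/48) + C2*exp(x*(-3*k + sqrt(3)*sqrt(3*k^2 + 16*6^(1/3)*(9*k^2 + sqrt(3)*sqrt(27*k^4 - 65536))^(1/3) + 512*6^(2/3)/(9*k^2 + sqrt(3)*sqrt(27*k^4 - 65536))^(1/3)) - sqrt(6)*sqrt(-3*sqrt(3)*k^3/sqrt(3*k^2 + 16*6^(1/3)*(9*k^2 + sqrt(3)*sqrt(27*k^4 - 65536))^(1/3) + 512*6^(2/3)/(9*k^2 + sqrt(3)*sqrt(27*k^4 - 65536))^(1/3)) + 3*k^2 - 8*6^(1/3)*(9*k^2 + sqrt(3)*sqrt(27*k^4 - 65536))^(1/3) - 256*6^(2/3)/(9*k^2 + sqrt(3)*sqrt(27*k^4 - 65536))^(1/3)))/48) + C3*exp(x*(-3*k + sqrt(3)*sqrt(3*k^2 + 16*6^(1/3)*(9*k^2 + sqrt(3)*sqrt(27*k^4 - 65536))^(1/3) + 512*6^(2/3)/(9*k^2 + sqrt(3)*sqrt(27*k^4 - 65536))^(1/3)) + sqrt(6)*sqrt(-3*sqrt(3)*k^3/sqrt(3*k^2 + 16*6^(1/3)*(9*k^2 + sqrt(3)*sqrt(27*k^4 - 65536))^(1/3) + 512*6^(2/3)/(9*k^2 + sqrt(3)*sqrt(27*k^4 - 65536))^(1/3)) + 3*k^2 - 8*6^(1/3)*(9*k^2 + sqrt(3)*sqrt(27*k^4 - 65536))^(1/3) - 256*6^(2/3)/(9*k^2 + sqrt(3)*sqrt(27*k^4 - 65536))^(1/3)))/48) + C4*exp(-x*(3*k + sqrt(3)*sqrt(3*k^2 + 16*6^(1/3)*(9*k^2 + sqrt(3)*sqrt(27*k^4 - 65536))^(1/3) + 512*6^(2/3)/(9*k^2 + sqrt(3)*sqrt(27*k^4 - 65536))^(1/3)) + sqrt(6)*sqrt(3*sqrt(3)*k^3/sqrt(3*k^2 + 16*6^(1/3)*(9*k^2 + sqrt(3)*sqrt(27*k^4 - 65536))^(1/3) + 512*6^(2/3)/(9*k^2 + sqrt(3)*sqrt(27*k^4 - 65536))^(1/3)) + 3*k^2 - 8*6^(1/3)*(9*k^2 + sqrt(3)*sqrt(27*k^4 - 65536))^(1/3) - 256*6^(2/3)/(9*k^2 + sqrt(3)*sqrt(27*k^4 - 65536))^(1/3)))/48)


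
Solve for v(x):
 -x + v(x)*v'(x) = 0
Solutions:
 v(x) = -sqrt(C1 + x^2)
 v(x) = sqrt(C1 + x^2)


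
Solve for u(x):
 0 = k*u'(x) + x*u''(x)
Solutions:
 u(x) = C1 + x^(1 - re(k))*(C2*sin(log(x)*Abs(im(k))) + C3*cos(log(x)*im(k)))


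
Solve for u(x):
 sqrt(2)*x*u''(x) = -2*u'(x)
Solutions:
 u(x) = C1 + C2*x^(1 - sqrt(2))


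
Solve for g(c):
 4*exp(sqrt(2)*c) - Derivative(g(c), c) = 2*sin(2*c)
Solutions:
 g(c) = C1 + 2*sqrt(2)*exp(sqrt(2)*c) + cos(2*c)


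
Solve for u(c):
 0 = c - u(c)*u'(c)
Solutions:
 u(c) = -sqrt(C1 + c^2)
 u(c) = sqrt(C1 + c^2)


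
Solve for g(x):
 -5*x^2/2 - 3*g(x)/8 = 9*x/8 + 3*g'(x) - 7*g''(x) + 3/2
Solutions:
 g(x) = C1*exp(x*(6 - sqrt(78))/28) + C2*exp(x*(6 + sqrt(78))/28) - 20*x^2/3 + 311*x/3 - 9740/9


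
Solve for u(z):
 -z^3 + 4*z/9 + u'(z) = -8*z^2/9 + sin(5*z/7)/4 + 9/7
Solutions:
 u(z) = C1 + z^4/4 - 8*z^3/27 - 2*z^2/9 + 9*z/7 - 7*cos(5*z/7)/20


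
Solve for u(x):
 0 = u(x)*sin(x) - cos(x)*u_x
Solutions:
 u(x) = C1/cos(x)


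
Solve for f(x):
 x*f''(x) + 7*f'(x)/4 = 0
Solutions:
 f(x) = C1 + C2/x^(3/4)


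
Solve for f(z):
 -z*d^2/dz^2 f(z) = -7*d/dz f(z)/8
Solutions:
 f(z) = C1 + C2*z^(15/8)


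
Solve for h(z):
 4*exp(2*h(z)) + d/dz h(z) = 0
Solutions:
 h(z) = log(-sqrt(-1/(C1 - 4*z))) - log(2)/2
 h(z) = log(-1/(C1 - 4*z))/2 - log(2)/2


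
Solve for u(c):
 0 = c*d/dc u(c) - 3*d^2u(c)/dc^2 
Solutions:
 u(c) = C1 + C2*erfi(sqrt(6)*c/6)


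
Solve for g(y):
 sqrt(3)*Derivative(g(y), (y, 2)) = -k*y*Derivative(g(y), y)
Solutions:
 g(y) = Piecewise((-sqrt(2)*3^(1/4)*sqrt(pi)*C1*erf(sqrt(2)*3^(3/4)*sqrt(k)*y/6)/(2*sqrt(k)) - C2, (k > 0) | (k < 0)), (-C1*y - C2, True))


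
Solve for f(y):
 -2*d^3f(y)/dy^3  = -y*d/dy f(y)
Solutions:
 f(y) = C1 + Integral(C2*airyai(2^(2/3)*y/2) + C3*airybi(2^(2/3)*y/2), y)


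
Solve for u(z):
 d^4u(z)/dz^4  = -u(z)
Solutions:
 u(z) = (C1*sin(sqrt(2)*z/2) + C2*cos(sqrt(2)*z/2))*exp(-sqrt(2)*z/2) + (C3*sin(sqrt(2)*z/2) + C4*cos(sqrt(2)*z/2))*exp(sqrt(2)*z/2)


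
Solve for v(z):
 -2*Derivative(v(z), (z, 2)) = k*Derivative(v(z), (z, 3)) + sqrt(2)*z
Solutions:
 v(z) = C1 + C2*z + C3*exp(-2*z/k) + sqrt(2)*k*z^2/8 - sqrt(2)*z^3/12


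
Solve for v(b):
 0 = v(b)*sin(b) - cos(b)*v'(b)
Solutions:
 v(b) = C1/cos(b)


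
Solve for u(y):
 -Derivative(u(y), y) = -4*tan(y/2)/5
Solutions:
 u(y) = C1 - 8*log(cos(y/2))/5


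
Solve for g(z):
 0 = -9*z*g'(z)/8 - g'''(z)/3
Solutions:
 g(z) = C1 + Integral(C2*airyai(-3*z/2) + C3*airybi(-3*z/2), z)


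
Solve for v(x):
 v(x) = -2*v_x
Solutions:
 v(x) = C1*exp(-x/2)


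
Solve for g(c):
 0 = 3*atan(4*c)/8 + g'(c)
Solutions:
 g(c) = C1 - 3*c*atan(4*c)/8 + 3*log(16*c^2 + 1)/64


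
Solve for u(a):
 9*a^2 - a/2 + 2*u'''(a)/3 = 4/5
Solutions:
 u(a) = C1 + C2*a + C3*a^2 - 9*a^5/40 + a^4/32 + a^3/5


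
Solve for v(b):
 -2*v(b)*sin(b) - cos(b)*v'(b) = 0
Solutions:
 v(b) = C1*cos(b)^2


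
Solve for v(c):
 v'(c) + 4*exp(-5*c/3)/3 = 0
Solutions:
 v(c) = C1 + 4*exp(-5*c/3)/5


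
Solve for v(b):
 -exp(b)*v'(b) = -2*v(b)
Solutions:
 v(b) = C1*exp(-2*exp(-b))


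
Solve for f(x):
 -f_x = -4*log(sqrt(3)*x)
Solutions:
 f(x) = C1 + 4*x*log(x) - 4*x + x*log(9)


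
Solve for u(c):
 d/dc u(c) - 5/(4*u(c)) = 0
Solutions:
 u(c) = -sqrt(C1 + 10*c)/2
 u(c) = sqrt(C1 + 10*c)/2


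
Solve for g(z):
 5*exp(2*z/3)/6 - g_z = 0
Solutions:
 g(z) = C1 + 5*exp(2*z/3)/4


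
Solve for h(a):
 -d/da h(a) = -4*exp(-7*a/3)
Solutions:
 h(a) = C1 - 12*exp(-7*a/3)/7


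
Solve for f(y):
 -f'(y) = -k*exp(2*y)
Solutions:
 f(y) = C1 + k*exp(2*y)/2


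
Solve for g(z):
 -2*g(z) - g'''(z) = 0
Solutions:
 g(z) = C3*exp(-2^(1/3)*z) + (C1*sin(2^(1/3)*sqrt(3)*z/2) + C2*cos(2^(1/3)*sqrt(3)*z/2))*exp(2^(1/3)*z/2)


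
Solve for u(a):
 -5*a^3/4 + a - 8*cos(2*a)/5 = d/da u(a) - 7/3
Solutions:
 u(a) = C1 - 5*a^4/16 + a^2/2 + 7*a/3 - 8*sin(a)*cos(a)/5


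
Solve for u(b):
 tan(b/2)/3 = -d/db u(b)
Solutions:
 u(b) = C1 + 2*log(cos(b/2))/3


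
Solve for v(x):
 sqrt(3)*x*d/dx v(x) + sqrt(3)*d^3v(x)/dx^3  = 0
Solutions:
 v(x) = C1 + Integral(C2*airyai(-x) + C3*airybi(-x), x)


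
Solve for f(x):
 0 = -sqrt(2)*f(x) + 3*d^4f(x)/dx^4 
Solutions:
 f(x) = C1*exp(-2^(1/8)*3^(3/4)*x/3) + C2*exp(2^(1/8)*3^(3/4)*x/3) + C3*sin(2^(1/8)*3^(3/4)*x/3) + C4*cos(2^(1/8)*3^(3/4)*x/3)


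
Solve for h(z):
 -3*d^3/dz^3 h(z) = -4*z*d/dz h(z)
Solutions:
 h(z) = C1 + Integral(C2*airyai(6^(2/3)*z/3) + C3*airybi(6^(2/3)*z/3), z)


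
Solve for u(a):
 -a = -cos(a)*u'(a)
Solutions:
 u(a) = C1 + Integral(a/cos(a), a)


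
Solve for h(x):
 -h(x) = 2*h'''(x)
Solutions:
 h(x) = C3*exp(-2^(2/3)*x/2) + (C1*sin(2^(2/3)*sqrt(3)*x/4) + C2*cos(2^(2/3)*sqrt(3)*x/4))*exp(2^(2/3)*x/4)


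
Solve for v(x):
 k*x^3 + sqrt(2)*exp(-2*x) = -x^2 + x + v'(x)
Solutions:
 v(x) = C1 + k*x^4/4 + x^3/3 - x^2/2 - sqrt(2)*exp(-2*x)/2


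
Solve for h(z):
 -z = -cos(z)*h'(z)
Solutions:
 h(z) = C1 + Integral(z/cos(z), z)


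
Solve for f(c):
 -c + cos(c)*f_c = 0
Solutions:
 f(c) = C1 + Integral(c/cos(c), c)


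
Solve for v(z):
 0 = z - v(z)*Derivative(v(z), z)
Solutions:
 v(z) = -sqrt(C1 + z^2)
 v(z) = sqrt(C1 + z^2)


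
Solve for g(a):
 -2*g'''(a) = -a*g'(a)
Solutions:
 g(a) = C1 + Integral(C2*airyai(2^(2/3)*a/2) + C3*airybi(2^(2/3)*a/2), a)


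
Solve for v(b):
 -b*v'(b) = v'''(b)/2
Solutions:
 v(b) = C1 + Integral(C2*airyai(-2^(1/3)*b) + C3*airybi(-2^(1/3)*b), b)


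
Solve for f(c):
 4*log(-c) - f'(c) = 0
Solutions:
 f(c) = C1 + 4*c*log(-c) - 4*c


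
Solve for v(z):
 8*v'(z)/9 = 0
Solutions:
 v(z) = C1


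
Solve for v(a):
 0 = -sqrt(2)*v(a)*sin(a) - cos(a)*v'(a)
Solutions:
 v(a) = C1*cos(a)^(sqrt(2))


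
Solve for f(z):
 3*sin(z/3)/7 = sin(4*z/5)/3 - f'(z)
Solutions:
 f(z) = C1 + 9*cos(z/3)/7 - 5*cos(4*z/5)/12


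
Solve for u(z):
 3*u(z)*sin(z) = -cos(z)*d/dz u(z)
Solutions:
 u(z) = C1*cos(z)^3


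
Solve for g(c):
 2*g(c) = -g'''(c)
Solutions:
 g(c) = C3*exp(-2^(1/3)*c) + (C1*sin(2^(1/3)*sqrt(3)*c/2) + C2*cos(2^(1/3)*sqrt(3)*c/2))*exp(2^(1/3)*c/2)


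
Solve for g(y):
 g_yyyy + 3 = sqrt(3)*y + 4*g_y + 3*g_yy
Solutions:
 g(y) = C1 + C2*exp(-y*((sqrt(3) + 2)^(-1/3) + (sqrt(3) + 2)^(1/3))/2)*sin(sqrt(3)*y*(-(sqrt(3) + 2)^(1/3) + (sqrt(3) + 2)^(-1/3))/2) + C3*exp(-y*((sqrt(3) + 2)^(-1/3) + (sqrt(3) + 2)^(1/3))/2)*cos(sqrt(3)*y*(-(sqrt(3) + 2)^(1/3) + (sqrt(3) + 2)^(-1/3))/2) + C4*exp(y*((sqrt(3) + 2)^(-1/3) + (sqrt(3) + 2)^(1/3))) - sqrt(3)*y^2/8 + 3*sqrt(3)*y/16 + 3*y/4


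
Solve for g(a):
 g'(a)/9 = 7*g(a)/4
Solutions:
 g(a) = C1*exp(63*a/4)


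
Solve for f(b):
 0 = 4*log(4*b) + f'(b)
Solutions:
 f(b) = C1 - 4*b*log(b) - b*log(256) + 4*b


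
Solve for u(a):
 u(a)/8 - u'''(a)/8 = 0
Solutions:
 u(a) = C3*exp(a) + (C1*sin(sqrt(3)*a/2) + C2*cos(sqrt(3)*a/2))*exp(-a/2)


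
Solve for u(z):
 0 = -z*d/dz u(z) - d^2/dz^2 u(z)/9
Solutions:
 u(z) = C1 + C2*erf(3*sqrt(2)*z/2)


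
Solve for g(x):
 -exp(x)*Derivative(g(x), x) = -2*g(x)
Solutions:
 g(x) = C1*exp(-2*exp(-x))


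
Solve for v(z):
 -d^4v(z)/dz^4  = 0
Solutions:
 v(z) = C1 + C2*z + C3*z^2 + C4*z^3


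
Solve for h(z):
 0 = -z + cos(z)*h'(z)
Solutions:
 h(z) = C1 + Integral(z/cos(z), z)
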